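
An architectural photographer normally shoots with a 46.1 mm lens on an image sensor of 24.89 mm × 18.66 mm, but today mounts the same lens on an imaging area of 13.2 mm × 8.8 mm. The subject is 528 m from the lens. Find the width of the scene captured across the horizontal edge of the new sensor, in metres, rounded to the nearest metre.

151 m

The focal length stays 46.1 mm; the relevant sensor dimension is now w = 13.2 mm. Object distance dₒ = 528 m = 528000 mm.
Thin-lens field width W = w·(dₒ − f)/f = 13.2 × (528000 − 46.1)/46.1 ≈ 151171.182 mm = 151.171 m.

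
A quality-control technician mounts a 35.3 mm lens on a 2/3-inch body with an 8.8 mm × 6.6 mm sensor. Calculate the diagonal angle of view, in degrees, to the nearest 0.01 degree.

17.71°

Sensor diagonal = √(8.8² + 6.6²) = √121.0000 ≈ 11.0000 mm.
Angle of view α = 2·arctan(d/2f) with d = 11.0000 mm and f = 35.3 mm.
d/2f = 0.15581; arctan(0.15581) ≈ 8.8559°, so α ≈ 17.7118°.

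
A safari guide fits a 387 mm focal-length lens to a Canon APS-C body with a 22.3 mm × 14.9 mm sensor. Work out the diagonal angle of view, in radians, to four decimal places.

Sensor diagonal = √(22.3² + 14.9²) = √719.3000 ≈ 26.8198 mm.
Angle of view α = 2·arctan(d/2f) with d = 26.8198 mm and f = 387 mm.
d/2f = 0.03465; arctan(0.03465) ≈ 0.0346 rad, so α ≈ 0.0693 rad.

0.0693 rad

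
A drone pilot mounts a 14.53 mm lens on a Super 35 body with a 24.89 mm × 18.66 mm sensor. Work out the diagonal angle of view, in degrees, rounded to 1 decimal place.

Sensor diagonal = √(24.89² + 18.66²) = √967.7077 ≈ 31.1080 mm.
Angle of view α = 2·arctan(d/2f) with d = 31.1080 mm and f = 14.53 mm.
d/2f = 1.07047; arctan(1.07047) ≈ 46.9495°, so α ≈ 93.8990°.

93.9°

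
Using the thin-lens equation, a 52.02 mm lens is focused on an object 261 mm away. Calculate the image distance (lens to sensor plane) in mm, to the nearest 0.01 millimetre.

64.97 mm

1/dᵢ = 1/f − 1/dₒ = 1/52.02 − 1/261 = 0.0153920 mm⁻¹.
dᵢ = 1/0.0153920 ≈ 64.9690 mm.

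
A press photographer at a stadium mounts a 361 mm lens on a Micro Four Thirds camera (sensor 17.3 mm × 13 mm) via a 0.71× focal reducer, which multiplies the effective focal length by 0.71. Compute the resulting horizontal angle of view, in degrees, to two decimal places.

3.87°

Effective focal length f = 361 × 0.71 = 256.31 mm.
α = 2·arctan(17.3 / (2 × 256.31)) = 2·arctan(0.03375) ≈ 3.8658°.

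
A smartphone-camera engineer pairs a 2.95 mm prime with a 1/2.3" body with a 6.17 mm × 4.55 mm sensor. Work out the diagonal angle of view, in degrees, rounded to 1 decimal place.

Sensor diagonal = √(6.17² + 4.55²) = √58.7714 ≈ 7.6663 mm.
Angle of view α = 2·arctan(d/2f) with d = 7.6663 mm and f = 2.95 mm.
d/2f = 1.29936; arctan(1.29936) ≈ 52.4179°, so α ≈ 104.8357°.

104.8°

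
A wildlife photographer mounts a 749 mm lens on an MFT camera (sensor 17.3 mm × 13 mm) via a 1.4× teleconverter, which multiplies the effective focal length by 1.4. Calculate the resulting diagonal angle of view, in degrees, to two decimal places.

Effective focal length f = 749 × 1.4 = 1048.6 mm.
Sensor diagonal = √(17.3² + 13²) = √468.2900 ≈ 21.6400 mm.
α = 2·arctan(21.640 / (2 × 1048.6)) = 2·arctan(0.01032) ≈ 1.1824°.

1.18°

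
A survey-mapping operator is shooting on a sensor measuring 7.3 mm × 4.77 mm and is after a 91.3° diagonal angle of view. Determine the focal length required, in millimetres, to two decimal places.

4.26 mm

Sensor diagonal = √(7.3² + 4.77²) = √76.0429 ≈ 8.7203 mm.
From α = 2·arctan(d/2f) we get f = d / (2·tan(α/2)).
With d = 8.7203 mm and α/2 = 45.65°, tan(α/2) ≈ 1.02295, so f ≈ 8.7203 / 2.04590 ≈ 4.2623 mm.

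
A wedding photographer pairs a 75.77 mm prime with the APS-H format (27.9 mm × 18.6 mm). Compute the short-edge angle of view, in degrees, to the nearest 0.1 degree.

Angle of view α = 2·arctan(h/2f) with h = 18.6 mm and f = 75.77 mm.
h/2f = 0.12274; arctan(0.12274) ≈ 6.9975°, so α ≈ 13.9950°.

14.0°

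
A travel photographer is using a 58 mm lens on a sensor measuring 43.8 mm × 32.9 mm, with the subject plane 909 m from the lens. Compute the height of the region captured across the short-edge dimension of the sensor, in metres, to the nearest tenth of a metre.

515.6 m

dₒ: 909 m = 909000 mm.
Similar triangles through the lens centre give W/dₒ = h/dᵢ; with 1/f = 1/dₒ + 1/dᵢ this gives W = h·(dₒ − f)/f.
W = 32.9 mm × (909000 − 58) / 58 = 32.9 × 15671.4138 ≈ 515589.514 mm = 515.59 m.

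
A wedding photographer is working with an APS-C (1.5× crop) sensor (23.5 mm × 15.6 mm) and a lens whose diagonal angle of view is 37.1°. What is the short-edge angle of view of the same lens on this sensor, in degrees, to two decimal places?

Sensor diagonal = √(23.5² + 15.6²) = √795.6100 ≈ 28.2066 mm.
From the diagonal AOV: f = 28.2066 / (2·tan(18.55°)) = 28.2066 / 0.67113 ≈ 42.0283 mm.
Short-edge AOV = 2·arctan(15.6 / (2 × 42.0283)) = 2·arctan(0.18559) ≈ 21.0277°.

21.03°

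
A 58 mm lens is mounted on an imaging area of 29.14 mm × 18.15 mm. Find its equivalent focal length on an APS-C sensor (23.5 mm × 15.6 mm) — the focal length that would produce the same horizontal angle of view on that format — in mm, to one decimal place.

Equal angle of view means equal width/f ratio, so f₂ = f₁ · (width₂/width₁) = 58 × 23.5/29.14.
f₂ = 58 × 0.80645 ≈ 46.774 mm.

46.8 mm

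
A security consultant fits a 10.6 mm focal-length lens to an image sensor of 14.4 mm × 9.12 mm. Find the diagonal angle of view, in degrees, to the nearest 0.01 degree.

77.60°

Sensor diagonal = √(14.4² + 9.12²) = √290.5344 ≈ 17.0451 mm.
Angle of view α = 2·arctan(d/2f) with d = 17.0451 mm and f = 10.6 mm.
d/2f = 0.80401; arctan(0.80401) ≈ 38.7997°, so α ≈ 77.5994°.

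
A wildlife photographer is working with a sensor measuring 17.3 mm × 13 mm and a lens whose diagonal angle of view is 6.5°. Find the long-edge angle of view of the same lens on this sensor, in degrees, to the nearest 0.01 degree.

5.20°

Sensor diagonal = √(17.3² + 13²) = √468.2900 ≈ 21.6400 mm.
From the diagonal AOV: f = 21.6400 / (2·tan(3.25°)) = 21.6400 / 0.11357 ≈ 190.5463 mm.
Long-edge AOV = 2·arctan(17.3 / (2 × 190.5463)) = 2·arctan(0.04540) ≈ 5.1984°.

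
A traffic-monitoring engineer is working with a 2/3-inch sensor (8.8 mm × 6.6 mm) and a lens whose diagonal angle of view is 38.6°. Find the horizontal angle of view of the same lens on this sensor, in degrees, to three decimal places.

Sensor diagonal = √(8.8² + 6.6²) = √121.0000 ≈ 11.0000 mm.
From the diagonal AOV: f = 11.0000 / (2·tan(19.3°)) = 11.0000 / 0.70039 ≈ 15.7055 mm.
Horizontal AOV = 2·arctan(8.8 / (2 × 15.7055)) = 2·arctan(0.28016) ≈ 31.3011°.

31.301°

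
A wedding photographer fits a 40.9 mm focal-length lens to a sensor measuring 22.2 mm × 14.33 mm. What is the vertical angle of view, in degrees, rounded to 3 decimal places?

Angle of view α = 2·arctan(h/2f) with h = 14.33 mm and f = 40.9 mm.
h/2f = 0.17518; arctan(0.17518) ≈ 9.9364°, so α ≈ 19.8729°.

19.873°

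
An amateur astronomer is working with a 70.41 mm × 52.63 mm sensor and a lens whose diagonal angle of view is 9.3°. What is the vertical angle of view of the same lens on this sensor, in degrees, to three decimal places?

5.576°

Sensor diagonal = √(70.41² + 52.63²) = √7727.4850 ≈ 87.9061 mm.
From the diagonal AOV: f = 87.9061 / (2·tan(4.65°)) = 87.9061 / 0.16267 ≈ 540.3856 mm.
Vertical AOV = 2·arctan(52.63 / (2 × 540.3856)) = 2·arctan(0.04870) ≈ 5.5758°.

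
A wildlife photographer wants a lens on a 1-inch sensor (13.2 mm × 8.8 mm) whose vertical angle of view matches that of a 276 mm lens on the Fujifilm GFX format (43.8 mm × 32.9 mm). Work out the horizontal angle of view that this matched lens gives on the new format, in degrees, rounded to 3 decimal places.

Equal vertical AOV ⇒ f₂ = f₁ · 8.8/32.9 = 276 × 0.26748 ≈ 73.8237 mm.
Horizontal AOV on the new format = 2·arctan(13.2 / (2 × 73.8237)) = 2·arctan(0.08940) ≈ 10.2176°.

10.218°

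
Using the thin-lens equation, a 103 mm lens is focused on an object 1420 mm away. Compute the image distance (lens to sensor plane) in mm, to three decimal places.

1/dᵢ = 1/f − 1/dₒ = 1/103 − 1/1420 = 0.0090045 mm⁻¹.
dᵢ = 1/0.0090045 ≈ 111.0554 mm.

111.055 mm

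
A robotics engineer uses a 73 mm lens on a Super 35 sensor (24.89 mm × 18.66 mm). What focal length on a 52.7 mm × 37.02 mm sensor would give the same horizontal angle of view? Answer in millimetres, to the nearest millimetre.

155 mm

Equal angle of view means equal width/f ratio, so f₂ = f₁ · (width₂/width₁) = 73 × 52.7/24.89.
f₂ = 73 × 2.11732 ≈ 154.564 mm.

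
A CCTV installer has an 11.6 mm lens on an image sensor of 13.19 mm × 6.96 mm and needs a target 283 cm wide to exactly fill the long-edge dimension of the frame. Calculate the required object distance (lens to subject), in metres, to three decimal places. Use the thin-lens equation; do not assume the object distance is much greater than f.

W: 283 cm = 2830 mm.
Magnification m = w/W = dᵢ/dₒ; combined with 1/f = 1/dₒ + 1/dᵢ this gives dₒ = f·(1 + W/w).
dₒ = 11.6 mm × (1 + 2830/13.19) = 11.6 × 215.5565 ≈ 2500.455 mm = 2.50046 m.

2.500 m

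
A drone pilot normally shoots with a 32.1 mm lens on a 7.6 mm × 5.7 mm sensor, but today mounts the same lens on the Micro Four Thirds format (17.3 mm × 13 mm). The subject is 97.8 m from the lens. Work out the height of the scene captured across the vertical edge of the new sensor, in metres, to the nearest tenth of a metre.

The focal length stays 32.1 mm; the relevant sensor dimension is now h = 13 mm. Object distance dₒ = 97.8 m = 97800 mm.
Thin-lens field height W = h·(dₒ − f)/f = 13 × (97800 − 32.1)/32.1 ≈ 39594.477 mm = 39.5945 m.

39.6 m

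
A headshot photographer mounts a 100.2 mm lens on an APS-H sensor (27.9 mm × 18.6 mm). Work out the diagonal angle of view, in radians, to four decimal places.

Sensor diagonal = √(27.9² + 18.6²) = √1124.3700 ≈ 33.5316 mm.
Angle of view α = 2·arctan(d/2f) with d = 33.5316 mm and f = 100.2 mm.
d/2f = 0.16732; arctan(0.16732) ≈ 0.1658 rad, so α ≈ 0.3316 rad.

0.3316 rad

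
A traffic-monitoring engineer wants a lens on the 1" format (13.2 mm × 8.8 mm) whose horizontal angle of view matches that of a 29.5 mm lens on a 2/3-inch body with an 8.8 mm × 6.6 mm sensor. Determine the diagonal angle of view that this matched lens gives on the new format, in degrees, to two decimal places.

20.33°

Equal horizontal AOV ⇒ f₂ = f₁ · 13.2/8.8 = 29.5 × 1.50000 ≈ 44.2500 mm.
Sensor diagonal = √(13.2² + 8.8²) = √251.6800 ≈ 15.8644 mm.
Diagonal AOV on the new format = 2·arctan(15.8644 / (2 × 44.2500)) = 2·arctan(0.17926) ≈ 20.3257°.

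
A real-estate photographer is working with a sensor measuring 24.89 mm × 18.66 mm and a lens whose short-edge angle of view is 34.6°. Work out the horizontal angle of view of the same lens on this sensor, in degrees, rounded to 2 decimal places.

From the short-edge AOV: f = 18.66 / (2·tan(17.3°)) = 18.66 / 0.62293 ≈ 29.9552 mm.
Horizontal AOV = 2·arctan(24.89 / (2 × 29.9552)) = 2·arctan(0.41545) ≈ 45.1213°.

45.12°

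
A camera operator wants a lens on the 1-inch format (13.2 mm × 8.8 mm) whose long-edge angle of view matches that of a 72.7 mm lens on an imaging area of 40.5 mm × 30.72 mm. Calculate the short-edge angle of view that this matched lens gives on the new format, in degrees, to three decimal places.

21.039°

Equal long-edge AOV ⇒ f₂ = f₁ · 13.2/40.5 = 72.7 × 0.32593 ≈ 23.6948 mm.
Short-edge AOV on the new format = 2·arctan(8.8 / (2 × 23.6948)) = 2·arctan(0.18569) ≈ 21.0394°.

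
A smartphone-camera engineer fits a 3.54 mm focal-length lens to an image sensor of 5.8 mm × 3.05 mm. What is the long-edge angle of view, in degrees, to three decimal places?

Angle of view α = 2·arctan(w/2f) with w = 5.8 mm and f = 3.54 mm.
w/2f = 0.81921; arctan(0.81921) ≈ 39.3246°, so α ≈ 78.6493°.

78.649°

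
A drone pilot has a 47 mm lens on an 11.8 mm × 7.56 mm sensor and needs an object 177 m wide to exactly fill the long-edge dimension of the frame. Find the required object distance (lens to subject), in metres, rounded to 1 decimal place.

705.0 m

W: 177 m = 177000 mm.
Magnification m = w/W = dᵢ/dₒ; combined with 1/f = 1/dₒ + 1/dᵢ this gives dₒ = f·(1 + W/w).
dₒ = 47 mm × (1 + 177000/11.8) = 47 × 15001.0000 ≈ 705047.000 mm = 705.047 m.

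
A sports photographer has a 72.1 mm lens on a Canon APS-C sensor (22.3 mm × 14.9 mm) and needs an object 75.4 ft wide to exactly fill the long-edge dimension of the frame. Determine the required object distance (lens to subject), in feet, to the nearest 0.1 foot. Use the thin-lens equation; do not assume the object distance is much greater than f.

W: 75.4 ft × 304.8 mm/ft = 22981.92 mm.
Magnification m = w/W = dᵢ/dₒ; combined with 1/f = 1/dₒ + 1/dᵢ this gives dₒ = f·(1 + W/w).
dₒ = 72.1 mm × (1 + 22981.9/22.3) = 72.1 × 1031.5793 ≈ 74376.870 mm = 74376.870/304.8 ft = 244.019 ft.

244.0 ft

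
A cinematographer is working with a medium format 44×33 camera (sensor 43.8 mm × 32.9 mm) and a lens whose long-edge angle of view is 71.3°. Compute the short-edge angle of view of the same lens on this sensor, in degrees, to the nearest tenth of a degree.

56.6°

From the long-edge AOV: f = 43.8 / (2·tan(35.65°)) = 43.8 / 1.43450 ≈ 30.5333 mm.
Short-edge AOV = 2·arctan(32.9 / (2 × 30.5333)) = 2·arctan(0.53876) ≈ 56.6277°.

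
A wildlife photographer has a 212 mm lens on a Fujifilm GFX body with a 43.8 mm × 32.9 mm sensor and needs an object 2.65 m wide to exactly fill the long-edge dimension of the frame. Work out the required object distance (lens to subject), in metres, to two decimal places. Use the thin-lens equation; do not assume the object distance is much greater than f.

13.04 m

W: 2.65 m = 2650 mm.
Magnification m = w/W = dᵢ/dₒ; combined with 1/f = 1/dₒ + 1/dᵢ this gives dₒ = f·(1 + W/w).
dₒ = 212 mm × (1 + 2650/43.8) = 212 × 61.5023 ≈ 13038.484 mm = 13.0385 m.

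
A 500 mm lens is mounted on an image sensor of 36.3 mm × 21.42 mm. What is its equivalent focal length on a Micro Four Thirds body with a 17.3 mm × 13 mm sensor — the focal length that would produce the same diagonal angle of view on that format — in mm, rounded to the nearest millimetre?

257 mm

Sensor diagonal = √(36.3² + 21.42²) = √1776.5064 ≈ 42.1486 mm.
Sensor diagonal = √(17.3² + 13²) = √468.2900 ≈ 21.6400 mm.
Equal angle of view means equal diagonal/f ratio, so f₂ = f₁ · (diagonal₂/diagonal₁) = 500 × 21.6400/42.1486.
f₂ = 500 × 0.51342 ≈ 256.711 mm.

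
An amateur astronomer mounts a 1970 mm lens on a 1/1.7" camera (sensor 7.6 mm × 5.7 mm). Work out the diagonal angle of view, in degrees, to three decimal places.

Sensor diagonal = √(7.6² + 5.7²) = √90.2500 ≈ 9.5000 mm.
Angle of view α = 2·arctan(d/2f) with d = 9.5000 mm and f = 1970 mm.
d/2f = 0.00241; arctan(0.00241) ≈ 0.1381°, so α ≈ 0.2763°.

0.276°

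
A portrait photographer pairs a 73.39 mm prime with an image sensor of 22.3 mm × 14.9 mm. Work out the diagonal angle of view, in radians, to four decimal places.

0.3615 rad

Sensor diagonal = √(22.3² + 14.9²) = √719.3000 ≈ 26.8198 mm.
Angle of view α = 2·arctan(d/2f) with d = 26.8198 mm and f = 73.39 mm.
d/2f = 0.18272; arctan(0.18272) ≈ 0.1807 rad, so α ≈ 0.3615 rad.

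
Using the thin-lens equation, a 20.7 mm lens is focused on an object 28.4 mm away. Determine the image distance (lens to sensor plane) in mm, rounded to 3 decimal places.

1/dᵢ = 1/f − 1/dₒ = 1/20.7 − 1/28.4 = 0.0130979 mm⁻¹.
dᵢ = 1/0.0130979 ≈ 76.3481 mm.

76.348 mm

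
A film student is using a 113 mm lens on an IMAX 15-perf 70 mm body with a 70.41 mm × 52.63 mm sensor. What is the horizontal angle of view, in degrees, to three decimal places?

Angle of view α = 2·arctan(w/2f) with w = 70.41 mm and f = 113 mm.
w/2f = 0.31155; arctan(0.31155) ≈ 17.3044°, so α ≈ 34.6087°.

34.609°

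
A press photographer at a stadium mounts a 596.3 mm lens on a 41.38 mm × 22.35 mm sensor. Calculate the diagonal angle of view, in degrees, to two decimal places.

Sensor diagonal = √(41.38² + 22.35²) = √2211.8269 ≈ 47.0301 mm.
Angle of view α = 2·arctan(d/2f) with d = 47.0301 mm and f = 596.3 mm.
d/2f = 0.03943; arctan(0.03943) ≈ 2.2583°, so α ≈ 4.5166°.

4.52°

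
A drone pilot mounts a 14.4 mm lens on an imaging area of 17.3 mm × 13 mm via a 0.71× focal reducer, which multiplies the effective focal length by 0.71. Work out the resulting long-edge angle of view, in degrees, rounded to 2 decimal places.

80.47°

Effective focal length f = 14.4 × 0.71 = 10.224 mm.
α = 2·arctan(17.3 / (2 × 10.224)) = 2·arctan(0.84605) ≈ 80.4657°.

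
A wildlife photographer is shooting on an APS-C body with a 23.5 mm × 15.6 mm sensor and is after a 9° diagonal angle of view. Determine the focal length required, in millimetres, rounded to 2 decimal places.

Sensor diagonal = √(23.5² + 15.6²) = √795.6100 ≈ 28.2066 mm.
From α = 2·arctan(d/2f) we get f = d / (2·tan(α/2)).
With d = 28.2066 mm and α/2 = 4.5°, tan(α/2) ≈ 0.07870, so f ≈ 28.2066 / 0.15740 ≈ 179.1992 mm.

179.20 mm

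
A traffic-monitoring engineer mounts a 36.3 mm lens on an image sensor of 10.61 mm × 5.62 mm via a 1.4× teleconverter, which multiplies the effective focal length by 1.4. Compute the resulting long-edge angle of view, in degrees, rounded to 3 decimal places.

Effective focal length f = 36.3 × 1.4 = 50.82 mm.
α = 2·arctan(10.61 / (2 × 50.82)) = 2·arctan(0.10439) ≈ 11.9188°.

11.919°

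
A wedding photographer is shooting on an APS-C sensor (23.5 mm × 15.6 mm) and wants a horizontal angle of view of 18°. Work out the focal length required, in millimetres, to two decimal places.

From α = 2·arctan(w/2f) we get f = w / (2·tan(α/2)).
With w = 23.5 mm and α/2 = 9°, tan(α/2) ≈ 0.15838, so f ≈ 23.5 / 0.31677 ≈ 74.1866 mm.

74.19 mm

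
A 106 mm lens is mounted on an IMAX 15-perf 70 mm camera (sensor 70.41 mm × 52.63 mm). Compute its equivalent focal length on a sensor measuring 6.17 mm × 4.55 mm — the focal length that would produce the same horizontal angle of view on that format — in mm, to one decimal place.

9.3 mm

Equal angle of view means equal width/f ratio, so f₂ = f₁ · (width₂/width₁) = 106 × 6.17/70.41.
f₂ = 106 × 0.08763 ≈ 9.289 mm.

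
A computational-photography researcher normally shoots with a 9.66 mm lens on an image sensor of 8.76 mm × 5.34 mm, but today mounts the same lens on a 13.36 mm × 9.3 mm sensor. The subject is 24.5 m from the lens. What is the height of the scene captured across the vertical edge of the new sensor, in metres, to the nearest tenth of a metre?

The focal length stays 9.66 mm; the relevant sensor dimension is now h = 9.3 mm. Object distance dₒ = 24.5 m = 24500 mm.
Thin-lens field height W = h·(dₒ − f)/f = 9.3 × (24500 − 9.66)/9.66 ≈ 23577.657 mm = 23.5777 m.

23.6 m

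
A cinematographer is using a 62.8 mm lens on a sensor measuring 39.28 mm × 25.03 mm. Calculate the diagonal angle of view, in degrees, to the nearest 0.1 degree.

40.7°

Sensor diagonal = √(39.28² + 25.03²) = √2169.4193 ≈ 46.5770 mm.
Angle of view α = 2·arctan(d/2f) with d = 46.5770 mm and f = 62.8 mm.
d/2f = 0.37084; arctan(0.37084) ≈ 20.3466°, so α ≈ 40.6932°.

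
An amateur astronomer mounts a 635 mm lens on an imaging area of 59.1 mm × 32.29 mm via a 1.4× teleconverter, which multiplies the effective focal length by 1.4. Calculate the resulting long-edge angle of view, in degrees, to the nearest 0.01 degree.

3.81°

Effective focal length f = 635 × 1.4 = 889 mm.
α = 2·arctan(59.1 / (2 × 889)) = 2·arctan(0.03324) ≈ 3.8076°.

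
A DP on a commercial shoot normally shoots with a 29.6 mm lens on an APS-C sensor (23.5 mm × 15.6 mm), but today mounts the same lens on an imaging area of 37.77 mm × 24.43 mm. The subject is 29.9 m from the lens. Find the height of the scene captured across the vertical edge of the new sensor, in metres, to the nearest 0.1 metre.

The focal length stays 29.6 mm; the relevant sensor dimension is now h = 24.43 mm. Object distance dₒ = 29.9 m = 29900 mm.
Thin-lens field height W = h·(dₒ − f)/f = 24.43 × (29900 − 29.6)/29.6 ≈ 24653.171 mm = 24.6532 m.

24.7 m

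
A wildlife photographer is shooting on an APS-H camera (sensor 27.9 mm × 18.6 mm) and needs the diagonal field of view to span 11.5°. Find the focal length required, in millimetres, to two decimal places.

Sensor diagonal = √(27.9² + 18.6²) = √1124.3700 ≈ 33.5316 mm.
From α = 2·arctan(d/2f) we get f = d / (2·tan(α/2)).
With d = 33.5316 mm and α/2 = 5.75°, tan(α/2) ≈ 0.10069, so f ≈ 33.5316 / 0.20139 ≈ 166.5014 mm.

166.50 mm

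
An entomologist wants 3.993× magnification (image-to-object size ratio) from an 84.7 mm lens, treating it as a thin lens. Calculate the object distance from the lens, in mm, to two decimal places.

105.91 mm

With m = dᵢ/dₒ and 1/f = 1/dₒ + 1/dᵢ, substituting dᵢ = m·dₒ gives 1/f = (1 + 1/m)/dₒ, hence dₒ = f·(1 + 1/m).
dₒ = 84.7 × (1 + 1/3.993) = 84.7 × 1.25044 ≈ 105.912 mm.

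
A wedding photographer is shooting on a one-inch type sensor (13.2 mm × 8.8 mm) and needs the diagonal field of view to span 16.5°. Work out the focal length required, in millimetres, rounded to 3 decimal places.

54.708 mm

Sensor diagonal = √(13.2² + 8.8²) = √251.6800 ≈ 15.8644 mm.
From α = 2·arctan(d/2f) we get f = d / (2·tan(α/2)).
With d = 15.8644 mm and α/2 = 8.25°, tan(α/2) ≈ 0.14499, so f ≈ 15.8644 / 0.28999 ≈ 54.7075 mm.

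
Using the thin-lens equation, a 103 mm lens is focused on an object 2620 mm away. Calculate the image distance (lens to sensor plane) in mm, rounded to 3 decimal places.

107.215 mm

1/dᵢ = 1/f − 1/dₒ = 1/103 − 1/2620 = 0.0093271 mm⁻¹.
dᵢ = 1/0.0093271 ≈ 107.2149 mm.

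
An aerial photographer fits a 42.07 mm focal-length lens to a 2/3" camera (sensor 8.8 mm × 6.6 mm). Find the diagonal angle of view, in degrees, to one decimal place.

Sensor diagonal = √(8.8² + 6.6²) = √121.0000 ≈ 11.0000 mm.
Angle of view α = 2·arctan(d/2f) with d = 11.0000 mm and f = 42.07 mm.
d/2f = 0.13073; arctan(0.13073) ≈ 7.4483°, so α ≈ 14.8966°.

14.9°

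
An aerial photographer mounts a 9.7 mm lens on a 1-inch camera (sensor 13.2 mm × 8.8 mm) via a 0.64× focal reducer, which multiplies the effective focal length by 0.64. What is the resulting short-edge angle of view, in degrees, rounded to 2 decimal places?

Effective focal length f = 9.7 × 0.64 = 6.208 mm.
α = 2·arctan(8.8 / (2 × 6.208)) = 2·arctan(0.70876) ≈ 70.6552°.

70.66°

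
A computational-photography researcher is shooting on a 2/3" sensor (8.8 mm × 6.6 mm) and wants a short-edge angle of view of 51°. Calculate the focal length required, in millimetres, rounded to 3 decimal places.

From α = 2·arctan(h/2f) we get f = h / (2·tan(α/2)).
With h = 6.6 mm and α/2 = 25.5°, tan(α/2) ≈ 0.47698, so f ≈ 6.6 / 0.95395 ≈ 6.9186 mm.

6.919 mm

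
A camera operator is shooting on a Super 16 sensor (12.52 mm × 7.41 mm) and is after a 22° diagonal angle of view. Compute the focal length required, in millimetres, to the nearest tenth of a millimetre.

37.4 mm

Sensor diagonal = √(12.52² + 7.41²) = √211.6585 ≈ 14.5485 mm.
From α = 2·arctan(d/2f) we get f = d / (2·tan(α/2)).
With d = 14.5485 mm and α/2 = 11°, tan(α/2) ≈ 0.19438, so f ≈ 14.5485 / 0.38876 ≈ 37.4227 mm.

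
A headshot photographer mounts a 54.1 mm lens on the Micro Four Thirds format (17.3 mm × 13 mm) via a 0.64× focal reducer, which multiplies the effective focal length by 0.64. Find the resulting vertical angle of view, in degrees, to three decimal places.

Effective focal length f = 54.1 × 0.64 = 34.624 mm.
α = 2·arctan(13 / (2 × 34.624)) = 2·arctan(0.18773) ≈ 21.2649°.

21.265°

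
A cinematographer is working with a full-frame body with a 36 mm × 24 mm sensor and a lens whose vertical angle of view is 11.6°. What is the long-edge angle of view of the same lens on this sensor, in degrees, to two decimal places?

17.33°

From the vertical AOV: f = 24 / (2·tan(5.8°)) = 24 / 0.20315 ≈ 118.1378 mm.
Long-edge AOV = 2·arctan(36 / (2 × 118.1378)) = 2·arctan(0.15236) ≈ 17.3264°.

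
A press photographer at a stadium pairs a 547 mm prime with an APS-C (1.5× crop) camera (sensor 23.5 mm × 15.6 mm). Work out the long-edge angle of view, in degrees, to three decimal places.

2.461°

Angle of view α = 2·arctan(w/2f) with w = 23.5 mm and f = 547 mm.
w/2f = 0.02148; arctan(0.02148) ≈ 1.2306°, so α ≈ 2.4611°.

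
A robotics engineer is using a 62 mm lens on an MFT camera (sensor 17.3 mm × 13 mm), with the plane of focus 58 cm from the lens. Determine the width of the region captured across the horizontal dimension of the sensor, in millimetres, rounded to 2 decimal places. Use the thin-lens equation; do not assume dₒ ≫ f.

dₒ: 58 cm = 580 mm.
Similar triangles through the lens centre give W/dₒ = w/dᵢ; with 1/f = 1/dₒ + 1/dᵢ this gives W = w·(dₒ − f)/f.
W = 17.3 mm × (580 − 62) / 62 = 17.3 × 8.3548 ≈ 144.539 mm.

144.54 mm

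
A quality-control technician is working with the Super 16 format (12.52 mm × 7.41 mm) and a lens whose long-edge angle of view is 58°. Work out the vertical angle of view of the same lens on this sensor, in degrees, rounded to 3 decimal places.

36.326°

From the long-edge AOV: f = 12.52 / (2·tan(29°)) = 12.52 / 1.10862 ≈ 11.2933 mm.
Vertical AOV = 2·arctan(7.41 / (2 × 11.2933)) = 2·arctan(0.32807) ≈ 36.3262°.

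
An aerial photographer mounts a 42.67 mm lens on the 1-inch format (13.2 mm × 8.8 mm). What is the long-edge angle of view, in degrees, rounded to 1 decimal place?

Angle of view α = 2·arctan(w/2f) with w = 13.2 mm and f = 42.67 mm.
w/2f = 0.15468; arctan(0.15468) ≈ 8.7926°, so α ≈ 17.5851°.

17.6°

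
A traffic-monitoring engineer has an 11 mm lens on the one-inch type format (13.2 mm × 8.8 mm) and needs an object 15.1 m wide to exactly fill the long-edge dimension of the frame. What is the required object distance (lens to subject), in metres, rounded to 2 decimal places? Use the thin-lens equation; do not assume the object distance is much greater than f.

W: 15.1 m = 15100 mm.
Magnification m = w/W = dᵢ/dₒ; combined with 1/f = 1/dₒ + 1/dᵢ this gives dₒ = f·(1 + W/w).
dₒ = 11 mm × (1 + 15100/13.2) = 11 × 1144.9394 ≈ 12594.333 mm = 12.5943 m.

12.59 m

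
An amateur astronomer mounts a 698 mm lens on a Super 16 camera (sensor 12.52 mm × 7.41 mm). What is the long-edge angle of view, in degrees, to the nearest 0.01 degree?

1.03°

Angle of view α = 2·arctan(w/2f) with w = 12.52 mm and f = 698 mm.
w/2f = 0.00897; arctan(0.00897) ≈ 0.5138°, so α ≈ 1.0277°.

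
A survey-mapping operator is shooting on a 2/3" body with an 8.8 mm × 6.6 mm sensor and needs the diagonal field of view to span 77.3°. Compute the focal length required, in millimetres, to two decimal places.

6.88 mm

Sensor diagonal = √(8.8² + 6.6²) = √121.0000 ≈ 11.0000 mm.
From α = 2·arctan(d/2f) we get f = d / (2·tan(α/2)).
With d = 11.0000 mm and α/2 = 38.65°, tan(α/2) ≈ 0.79972, so f ≈ 11.0000 / 1.59944 ≈ 6.8774 mm.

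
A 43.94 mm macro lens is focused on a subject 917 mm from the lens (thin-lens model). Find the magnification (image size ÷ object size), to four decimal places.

Thin lens: 1/f = 1/dₒ + 1/dᵢ → 1/dᵢ = 1/43.94 − 1/917 = 0.0216678 mm⁻¹, so dᵢ ≈ 46.1514 mm.
Magnification m = dᵢ/dₒ = 46.1514/917 ≈ 0.05033.

0.0503×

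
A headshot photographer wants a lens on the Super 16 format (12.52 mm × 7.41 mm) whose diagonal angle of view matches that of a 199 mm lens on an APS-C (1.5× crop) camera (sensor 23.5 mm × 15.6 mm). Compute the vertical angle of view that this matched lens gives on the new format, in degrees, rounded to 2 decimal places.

Sensor diagonal = √(23.5² + 15.6²) = √795.6100 ≈ 28.2066 mm.
Sensor diagonal = √(12.52² + 7.41²) = √211.6585 ≈ 14.5485 mm.
Equal diagonal AOV ⇒ f₂ = f₁ · 14.5485/28.2066 = 199 × 0.51578 ≈ 102.6410 mm.
Vertical AOV on the new format = 2·arctan(7.41 / (2 × 102.6410)) = 2·arctan(0.03610) ≈ 4.1346°.

4.13°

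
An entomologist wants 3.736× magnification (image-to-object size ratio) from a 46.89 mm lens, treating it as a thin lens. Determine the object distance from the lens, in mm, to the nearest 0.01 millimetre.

59.44 mm

With m = dᵢ/dₒ and 1/f = 1/dₒ + 1/dᵢ, substituting dᵢ = m·dₒ gives 1/f = (1 + 1/m)/dₒ, hence dₒ = f·(1 + 1/m).
dₒ = 46.89 × (1 + 1/3.736) = 46.89 × 1.26767 ≈ 59.441 mm.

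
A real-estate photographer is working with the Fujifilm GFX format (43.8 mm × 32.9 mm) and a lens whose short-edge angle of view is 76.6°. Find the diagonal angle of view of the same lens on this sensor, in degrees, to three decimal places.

105.496°

From the short-edge AOV: f = 32.9 / (2·tan(38.3°)) = 32.9 / 1.57950 ≈ 20.8293 mm.
Sensor diagonal = √(43.8² + 32.9²) = √3000.8500 ≈ 54.7800 mm.
Diagonal AOV = 2·arctan(54.7800 / (2 × 20.8293)) = 2·arctan(1.31497) ≈ 105.4961°.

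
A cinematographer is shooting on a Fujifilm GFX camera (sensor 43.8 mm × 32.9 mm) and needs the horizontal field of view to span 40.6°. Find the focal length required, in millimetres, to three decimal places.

59.203 mm

From α = 2·arctan(w/2f) we get f = w / (2·tan(α/2)).
With w = 43.8 mm and α/2 = 20.3°, tan(α/2) ≈ 0.36991, so f ≈ 43.8 / 0.73982 ≈ 59.2034 mm.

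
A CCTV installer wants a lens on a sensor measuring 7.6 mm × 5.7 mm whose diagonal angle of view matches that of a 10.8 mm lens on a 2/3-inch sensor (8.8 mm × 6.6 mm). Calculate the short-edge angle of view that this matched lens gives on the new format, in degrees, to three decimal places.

33.982°

Sensor diagonal = √(8.8² + 6.6²) = √121.0000 ≈ 11.0000 mm.
Sensor diagonal = √(7.6² + 5.7²) = √90.2500 ≈ 9.5000 mm.
Equal diagonal AOV ⇒ f₂ = f₁ · 9.5000/11.0000 = 10.8 × 0.86364 ≈ 9.3273 mm.
Short-edge AOV on the new format = 2·arctan(5.7 / (2 × 9.3273)) = 2·arctan(0.30556) ≈ 33.9816°.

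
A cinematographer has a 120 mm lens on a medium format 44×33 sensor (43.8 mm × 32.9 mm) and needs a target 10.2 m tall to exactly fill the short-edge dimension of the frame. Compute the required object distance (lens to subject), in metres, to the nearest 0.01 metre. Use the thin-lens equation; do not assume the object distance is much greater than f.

W: 10.2 m = 10200 mm.
Magnification m = h/W = dᵢ/dₒ; combined with 1/f = 1/dₒ + 1/dᵢ this gives dₒ = f·(1 + W/h).
dₒ = 120 mm × (1 + 10200/32.9) = 120 × 311.0304 ≈ 37323.647 mm = 37.3236 m.

37.32 m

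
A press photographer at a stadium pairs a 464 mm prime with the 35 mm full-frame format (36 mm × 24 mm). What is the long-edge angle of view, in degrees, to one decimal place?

4.4°

Angle of view α = 2·arctan(w/2f) with w = 36 mm and f = 464 mm.
w/2f = 0.03879; arctan(0.03879) ≈ 2.2216°, so α ≈ 4.4431°.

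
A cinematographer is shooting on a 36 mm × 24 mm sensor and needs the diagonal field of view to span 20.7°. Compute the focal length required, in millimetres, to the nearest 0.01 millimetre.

118.45 mm

Sensor diagonal = √(36² + 24²) = √1872.0000 ≈ 43.2666 mm.
From α = 2·arctan(d/2f) we get f = d / (2·tan(α/2)).
With d = 43.2666 mm and α/2 = 10.35°, tan(α/2) ≈ 0.18263, so f ≈ 43.2666 / 0.36526 ≈ 118.4527 mm.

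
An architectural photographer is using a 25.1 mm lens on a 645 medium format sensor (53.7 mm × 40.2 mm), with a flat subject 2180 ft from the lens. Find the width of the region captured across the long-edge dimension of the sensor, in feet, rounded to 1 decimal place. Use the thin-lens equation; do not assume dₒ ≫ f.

dₒ: 2180 ft × 304.8 mm/ft = 664463.98 mm.
Similar triangles through the lens centre give W/dₒ = w/dᵢ; with 1/f = 1/dₒ + 1/dᵢ this gives W = w·(dₒ − f)/f.
W = 53.7 mm × (664464 − 25.1) / 25.1 = 53.7 × 26471.6685 ≈ 1421528.597 mm = 1421528.597/304.8 ft = 4663.81 ft.

4663.8 ft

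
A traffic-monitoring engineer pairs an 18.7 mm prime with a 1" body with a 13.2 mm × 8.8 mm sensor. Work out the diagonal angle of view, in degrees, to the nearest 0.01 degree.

45.97°

Sensor diagonal = √(13.2² + 8.8²) = √251.6800 ≈ 15.8644 mm.
Angle of view α = 2·arctan(d/2f) with d = 15.8644 mm and f = 18.7 mm.
d/2f = 0.42418; arctan(0.42418) ≈ 22.9858°, so α ≈ 45.9716°.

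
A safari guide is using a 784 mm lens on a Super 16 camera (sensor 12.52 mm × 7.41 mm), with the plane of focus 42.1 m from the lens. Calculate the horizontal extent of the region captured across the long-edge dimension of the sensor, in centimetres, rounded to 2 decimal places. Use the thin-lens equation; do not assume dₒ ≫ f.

65.98 cm

dₒ: 42.1 m = 42100 mm.
Similar triangles through the lens centre give W/dₒ = w/dᵢ; with 1/f = 1/dₒ + 1/dᵢ this gives W = w·(dₒ − f)/f.
W = 12.52 mm × (42100 − 784) / 784 = 12.52 × 52.6990 ≈ 659.791 mm = 65.9791 cm.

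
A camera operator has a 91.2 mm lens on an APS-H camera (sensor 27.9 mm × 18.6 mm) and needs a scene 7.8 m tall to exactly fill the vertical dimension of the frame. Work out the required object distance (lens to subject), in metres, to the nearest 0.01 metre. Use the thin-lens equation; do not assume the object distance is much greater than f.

38.34 m

W: 7.8 m = 7800 mm.
Magnification m = h/W = dᵢ/dₒ; combined with 1/f = 1/dₒ + 1/dᵢ this gives dₒ = f·(1 + W/h).
dₒ = 91.2 mm × (1 + 7800/18.6) = 91.2 × 420.3548 ≈ 38336.361 mm = 38.3364 m.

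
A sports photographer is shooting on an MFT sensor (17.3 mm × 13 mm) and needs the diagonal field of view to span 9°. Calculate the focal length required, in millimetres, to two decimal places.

137.48 mm

Sensor diagonal = √(17.3² + 13²) = √468.2900 ≈ 21.6400 mm.
From α = 2·arctan(d/2f) we get f = d / (2·tan(α/2)).
With d = 21.6400 mm and α/2 = 4.5°, tan(α/2) ≈ 0.07870, so f ≈ 21.6400 / 0.15740 ≈ 137.4812 mm.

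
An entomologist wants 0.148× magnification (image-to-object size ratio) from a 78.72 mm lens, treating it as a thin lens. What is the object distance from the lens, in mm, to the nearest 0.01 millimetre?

With m = dᵢ/dₒ and 1/f = 1/dₒ + 1/dᵢ, substituting dᵢ = m·dₒ gives 1/f = (1 + 1/m)/dₒ, hence dₒ = f·(1 + 1/m).
dₒ = 78.72 × (1 + 1/0.148) = 78.72 × 7.75676 ≈ 610.612 mm.

610.61 mm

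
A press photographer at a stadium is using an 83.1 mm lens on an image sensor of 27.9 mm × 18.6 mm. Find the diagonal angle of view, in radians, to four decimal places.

0.3982 rad

Sensor diagonal = √(27.9² + 18.6²) = √1124.3700 ≈ 33.5316 mm.
Angle of view α = 2·arctan(d/2f) with d = 33.5316 mm and f = 83.1 mm.
d/2f = 0.20175; arctan(0.20175) ≈ 0.1991 rad, so α ≈ 0.3982 rad.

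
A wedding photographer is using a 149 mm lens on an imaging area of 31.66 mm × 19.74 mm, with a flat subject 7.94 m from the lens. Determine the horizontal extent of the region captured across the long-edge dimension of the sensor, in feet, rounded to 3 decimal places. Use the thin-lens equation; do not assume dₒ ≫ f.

5.431 ft

dₒ: 7.94 m = 7940 mm.
Similar triangles through the lens centre give W/dₒ = w/dᵢ; with 1/f = 1/dₒ + 1/dᵢ this gives W = w·(dₒ − f)/f.
W = 31.66 mm × (7940 − 149) / 149 = 31.66 × 52.2886 ≈ 1655.457 mm = 1655.457/304.8 ft = 5.43129 ft.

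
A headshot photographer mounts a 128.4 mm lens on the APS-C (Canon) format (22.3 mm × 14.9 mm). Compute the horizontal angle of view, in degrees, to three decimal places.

9.926°

Angle of view α = 2·arctan(w/2f) with w = 22.3 mm and f = 128.4 mm.
w/2f = 0.08684; arctan(0.08684) ≈ 4.9630°, so α ≈ 9.9260°.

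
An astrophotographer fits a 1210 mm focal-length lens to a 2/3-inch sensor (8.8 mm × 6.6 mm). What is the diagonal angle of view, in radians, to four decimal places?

0.0091 rad

Sensor diagonal = √(8.8² + 6.6²) = √121.0000 ≈ 11.0000 mm.
Angle of view α = 2·arctan(d/2f) with d = 11.0000 mm and f = 1210 mm.
d/2f = 0.00455; arctan(0.00455) ≈ 0.0045 rad, so α ≈ 0.0091 rad.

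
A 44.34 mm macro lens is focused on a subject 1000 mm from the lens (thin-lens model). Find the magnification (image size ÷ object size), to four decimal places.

Thin lens: 1/f = 1/dₒ + 1/dᵢ → 1/dᵢ = 1/44.34 − 1/1000 = 0.0215530 mm⁻¹, so dᵢ ≈ 46.3973 mm.
Magnification m = dᵢ/dₒ = 46.3973/1000 ≈ 0.04640.

0.0464×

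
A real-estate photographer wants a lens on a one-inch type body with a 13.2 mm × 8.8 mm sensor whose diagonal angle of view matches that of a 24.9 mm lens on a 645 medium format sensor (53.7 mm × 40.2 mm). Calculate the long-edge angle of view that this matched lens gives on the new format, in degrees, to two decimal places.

96.52°

Sensor diagonal = √(53.7² + 40.2²) = √4499.7300 ≈ 67.0800 mm.
Sensor diagonal = √(13.2² + 8.8²) = √251.6800 ≈ 15.8644 mm.
Equal diagonal AOV ⇒ f₂ = f₁ · 15.8644/67.0800 = 24.9 × 0.23650 ≈ 5.8888 mm.
Long-edge AOV on the new format = 2·arctan(13.2 / (2 × 5.8888)) = 2·arctan(1.12076) ≈ 96.5181°.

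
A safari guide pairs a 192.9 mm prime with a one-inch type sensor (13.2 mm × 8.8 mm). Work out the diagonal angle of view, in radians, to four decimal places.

0.0822 rad

Sensor diagonal = √(13.2² + 8.8²) = √251.6800 ≈ 15.8644 mm.
Angle of view α = 2·arctan(d/2f) with d = 15.8644 mm and f = 192.9 mm.
d/2f = 0.04112; arctan(0.04112) ≈ 0.0411 rad, so α ≈ 0.0822 rad.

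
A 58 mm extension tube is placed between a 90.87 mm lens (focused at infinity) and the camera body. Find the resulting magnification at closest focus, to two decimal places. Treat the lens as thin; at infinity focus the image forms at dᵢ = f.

0.64×

The tube moves the image plane from f to f + e, so dᵢ = 90.87 + 58 = 148.87 mm. Focus is achieved when 1/f = 1/dₒ + 1/dᵢ, giving dₒ = 1/(1/f − 1/(f+e)).
Magnification m = dᵢ/dₒ = (f+e)·(1/f − 1/(f+e)) = e/f = 58/90.87 ≈ 0.6383.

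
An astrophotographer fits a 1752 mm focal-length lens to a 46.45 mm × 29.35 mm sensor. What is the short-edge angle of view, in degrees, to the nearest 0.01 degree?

Angle of view α = 2·arctan(h/2f) with h = 29.35 mm and f = 1752 mm.
h/2f = 0.00838; arctan(0.00838) ≈ 0.4799°, so α ≈ 0.9598°.

0.96°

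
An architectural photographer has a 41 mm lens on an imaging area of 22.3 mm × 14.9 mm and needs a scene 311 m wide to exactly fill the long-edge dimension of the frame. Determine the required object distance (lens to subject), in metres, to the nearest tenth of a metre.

W: 311 m = 311000 mm.
Magnification m = w/W = dᵢ/dₒ; combined with 1/f = 1/dₒ + 1/dᵢ this gives dₒ = f·(1 + W/w).
dₒ = 41 mm × (1 + 311000/22.3) = 41 × 13947.1883 ≈ 571834.722 mm = 571.835 m.

571.8 m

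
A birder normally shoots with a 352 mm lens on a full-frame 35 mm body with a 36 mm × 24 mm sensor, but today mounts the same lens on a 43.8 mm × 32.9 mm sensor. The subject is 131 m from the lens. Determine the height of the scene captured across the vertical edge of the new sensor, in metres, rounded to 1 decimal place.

The focal length stays 352 mm; the relevant sensor dimension is now h = 32.9 mm. Object distance dₒ = 131 m = 131000 mm.
Thin-lens field height W = h·(dₒ − f)/f = 32.9 × (131000 − 352)/352 ≈ 12211.134 mm = 12.2111 m.

12.2 m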